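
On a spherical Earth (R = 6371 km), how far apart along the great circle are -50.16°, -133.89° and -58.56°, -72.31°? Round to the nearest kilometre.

3947 km

Δλ = -72.31 − -133.89 = 61.58°.
Δφ = -58.56 − -50.16 = -8.40°.
a = sin²(Δφ/2) + cos φ₁ · cos φ₂ · sin²(Δλ/2) = 0.092926.
c = 2·atan2(√a, √(1−a)) = 0.61954 rad → d = 6371·c ≈ 3947.07 km.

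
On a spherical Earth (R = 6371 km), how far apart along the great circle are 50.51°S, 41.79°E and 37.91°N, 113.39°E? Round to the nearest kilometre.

Δλ = 113.39 − 41.79 = 71.60°.
Δφ = 37.91 − -50.51 = 88.42°.
a = sin²(Δφ/2) + cos φ₁ · cos φ₂ · sin²(Δλ/2) = 0.657898.
c = 2·atan2(√a, √(1−a)) = 1.89209 rad → d = 6371·c ≈ 12054.52 km.

12055 km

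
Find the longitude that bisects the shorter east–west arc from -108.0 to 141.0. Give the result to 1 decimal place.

Signed shortest Δλ from -108.0° to +141.0° is -111.0°.
Midpoint longitude = -108.0° + (-111.0°)/2 = -108.0° − 55.5° = -163.5°.
(The naïve average (-108.0 + +141.0)/2 = 16.5° is on the wrong side of the globe.)

-163.5°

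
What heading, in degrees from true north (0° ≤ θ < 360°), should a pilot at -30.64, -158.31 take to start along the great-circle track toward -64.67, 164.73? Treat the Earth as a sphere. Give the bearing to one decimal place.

203.1°

Δλ = 164.73 − -158.31 = 323.04°; wrapped into (−180°, 180°]: -36.96°.
θ = atan2( sin Δλ · cos φ₂ , cos φ₁ · sin φ₂ − sin φ₁ · cos φ₂ · cos Δλ )
  = atan2(-0.25724, -0.60344) = -156.912° → normalised to [0°, 360°): 203.088°.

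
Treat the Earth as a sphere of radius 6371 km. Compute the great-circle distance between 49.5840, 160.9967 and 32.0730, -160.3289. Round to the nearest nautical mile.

Δλ = -160.3289 − 160.9967 = -321.3256°; wrapped into (−180°, 180°]: 38.6744°.
Δφ = 32.0730 − 49.5840 = -17.5110°.
a = sin²(Δφ/2) + cos φ₁ · cos φ₂ · sin²(Δλ/2) = 0.083407.
c = 2·atan2(√a, √(1−a)) = 0.58595 rad → d = 6371·c ≈ 3733.10 km ≈ 2015.71 nmi.

2016 nmi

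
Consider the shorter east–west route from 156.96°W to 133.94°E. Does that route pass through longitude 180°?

Yes

Naïve |133.94 − -156.96| = 290.9° > 180°, so the shorter arc goes the other way round — across 180°.
Signed shortest Δλ = ((133.94 − -156.96 + 180) mod 360) − 180 = -69.1°.
Going west by 69.1° from -156.96° passes through 180° before reaching +133.94°.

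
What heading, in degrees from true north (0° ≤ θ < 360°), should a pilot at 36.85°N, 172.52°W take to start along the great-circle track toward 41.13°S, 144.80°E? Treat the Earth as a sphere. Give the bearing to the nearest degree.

211°

Δλ = 144.80 − -172.52 = 317.32°; wrapped into (−180°, 180°]: -42.68°.
θ = atan2( sin Δλ · cos φ₂ , cos φ₁ · sin φ₂ − sin φ₁ · cos φ₂ · cos Δλ )
  = atan2(-0.51061, -0.85844) = -149.255° → normalised to [0°, 360°): 210.745°.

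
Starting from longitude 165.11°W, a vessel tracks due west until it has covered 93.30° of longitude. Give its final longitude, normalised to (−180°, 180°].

Start at -165.11°; shift −93.30° → -258.41°.
-258.41° lies outside (−180°, 180°]; add 360° → +101.59°.

101.59°E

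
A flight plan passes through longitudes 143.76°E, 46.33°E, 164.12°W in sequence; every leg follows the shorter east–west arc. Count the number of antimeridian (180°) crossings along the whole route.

1

Leg 1: +143.76° → +46.33°, shortest Δλ = -97.43° (west) — does not cross 180°.
Leg 2: +46.33° → -164.12°, shortest Δλ = 149.55° (east) — crosses 180°.
Total crossings: 1.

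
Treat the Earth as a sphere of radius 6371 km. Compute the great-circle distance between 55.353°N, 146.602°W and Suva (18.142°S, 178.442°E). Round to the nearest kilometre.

Δλ = 178.442 − -146.602 = 325.044°; wrapped into (−180°, 180°]: -34.956°.
Δφ = -18.142 − 55.353 = -73.495°.
a = sin²(Δφ/2) + cos φ₁ · cos φ₂ · sin²(Δλ/2) = 0.406684.
c = 2·atan2(√a, √(1−a)) = 1.38306 rad → d = 6371·c ≈ 8811.49 km.

8811 km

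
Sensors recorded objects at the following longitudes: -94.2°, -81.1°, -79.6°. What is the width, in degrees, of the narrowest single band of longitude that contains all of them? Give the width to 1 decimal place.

14.6°

Sort the longitudes: -94.2°, -81.1°, -79.6°.
Eastward gaps between consecutive values (wrapping around): 13.1°, 1.5°, 345.4°.
Largest gap = 345.4° ⇒ minimal covering band is its complement: 360° − 345.4° = 14.6°.
Band runs from -94.2° eastward to -79.6°.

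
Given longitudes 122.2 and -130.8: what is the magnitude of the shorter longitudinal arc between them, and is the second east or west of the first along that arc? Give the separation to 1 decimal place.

Raw difference: -130.8 − 122.2 = -253.0°.
Normalise into (−180°, 180°]: -253.0° + 360° = 107.0°.
Positive ⇒ the second point lies to the east; separation 107.0°.

107.0° east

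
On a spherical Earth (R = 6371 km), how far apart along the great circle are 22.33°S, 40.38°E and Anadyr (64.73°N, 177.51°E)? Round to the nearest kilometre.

14374 km

Δλ = 177.51 − 40.38 = 137.13°.
Δφ = 64.73 − -22.33 = 87.06°.
a = sin²(Δφ/2) + cos φ₁ · cos φ₂ · sin²(Δλ/2) = 0.816492.
c = 2·atan2(√a, √(1−a)) = 2.25620 rad → d = 6371·c ≈ 14374.24 km.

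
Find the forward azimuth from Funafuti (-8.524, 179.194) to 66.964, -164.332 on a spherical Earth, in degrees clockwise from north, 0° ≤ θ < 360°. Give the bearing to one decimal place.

6.6°

Δλ = -164.332 − 179.194 = -343.526°; wrapped into (−180°, 180°]: 16.474°.
θ = atan2( sin Δλ · cos φ₂ , cos φ₁ · sin φ₂ − sin φ₁ · cos φ₂ · cos Δλ )
  = atan2(0.11097, 0.96571) = 6.555° → normalised to [0°, 360°): 6.555°.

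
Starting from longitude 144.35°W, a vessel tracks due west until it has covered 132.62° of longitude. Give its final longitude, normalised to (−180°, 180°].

Start at -144.35°; shift −132.62° → -276.97°.
-276.97° lies outside (−180°, 180°]; add 360° → +83.03°.

83.03°E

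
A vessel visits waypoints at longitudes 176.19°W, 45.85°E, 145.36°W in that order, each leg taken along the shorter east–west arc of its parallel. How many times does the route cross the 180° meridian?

2

Leg 1: -176.19° → +45.85°, shortest Δλ = -137.96° (west) — crosses 180°.
Leg 2: +45.85° → -145.36°, shortest Δλ = 168.79° (east) — crosses 180°.
Total crossings: 2.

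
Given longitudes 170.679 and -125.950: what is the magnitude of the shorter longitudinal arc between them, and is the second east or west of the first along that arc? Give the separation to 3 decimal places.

63.371° east

Raw difference: -125.950 − 170.679 = -296.629°.
Normalise into (−180°, 180°]: -296.629° + 360° = 63.371°.
Positive ⇒ the second point lies to the east; separation 63.371°.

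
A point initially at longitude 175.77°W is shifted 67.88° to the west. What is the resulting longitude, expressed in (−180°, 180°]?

116.35°E

Start at -175.77°; shift −67.88° → -243.65°.
-243.65° lies outside (−180°, 180°]; add 360° → +116.35°.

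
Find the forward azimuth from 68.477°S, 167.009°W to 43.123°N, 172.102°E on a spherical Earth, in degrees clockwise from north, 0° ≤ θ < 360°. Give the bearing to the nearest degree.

Δλ = 172.102 − -167.009 = 339.111°; wrapped into (−180°, 180°]: -20.889°.
θ = atan2( sin Δλ · cos φ₂ , cos φ₁ · sin φ₂ − sin φ₁ · cos φ₂ · cos Δλ )
  = atan2(-0.26025, 0.88515) = -16.384° → normalised to [0°, 360°): 343.616°.

344°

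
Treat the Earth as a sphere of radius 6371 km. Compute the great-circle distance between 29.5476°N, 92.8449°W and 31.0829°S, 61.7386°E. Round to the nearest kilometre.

Δλ = 61.7386 − -92.8449 = 154.5835°.
Δφ = -31.0829 − 29.5476 = -60.6305°.
a = sin²(Δφ/2) + cos φ₁ · cos φ₂ · sin²(Δλ/2) = 0.963765.
c = 2·atan2(√a, √(1−a)) = 2.75854 rad → d = 6371·c ≈ 17574.69 km.

17575 km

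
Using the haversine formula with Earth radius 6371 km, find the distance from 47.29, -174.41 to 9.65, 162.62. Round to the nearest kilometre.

4711 km

Δλ = 162.62 − -174.41 = 337.03°; wrapped into (−180°, 180°]: -22.97°.
Δφ = 9.65 − 47.29 = -37.64°.
a = sin²(Δφ/2) + cos φ₁ · cos φ₂ · sin²(Δλ/2) = 0.130579.
c = 2·atan2(√a, √(1−a)) = 0.73945 rad → d = 6371·c ≈ 4711.00 km.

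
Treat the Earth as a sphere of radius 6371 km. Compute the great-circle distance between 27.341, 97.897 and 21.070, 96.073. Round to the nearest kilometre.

Δλ = 96.073 − 97.897 = -1.824°.
Δφ = 21.070 − 27.341 = -6.271°.
a = sin²(Δφ/2) + cos φ₁ · cos φ₂ · sin²(Δλ/2) = 0.003202.
c = 2·atan2(√a, √(1−a)) = 0.11323 rad → d = 6371·c ≈ 721.39 km.

721 km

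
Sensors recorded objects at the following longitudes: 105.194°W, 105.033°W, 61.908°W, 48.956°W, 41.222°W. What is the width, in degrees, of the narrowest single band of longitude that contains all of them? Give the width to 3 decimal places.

63.972°

Sort the longitudes: -105.194°, -105.033°, -61.908°, -48.956°, -41.222°.
Eastward gaps between consecutive values (wrapping around): 0.161°, 43.125°, 12.952°, 7.734°, 296.028°.
Largest gap = 296.028° ⇒ minimal covering band is its complement: 360° − 296.028° = 63.972°.
Band runs from -105.194° eastward to -41.222°.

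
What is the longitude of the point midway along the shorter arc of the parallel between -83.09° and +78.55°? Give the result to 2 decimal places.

-2.27°

Signed shortest Δλ from -83.09° to +78.55° is +161.64°.
Midpoint longitude = -83.09° + (+161.64°)/2 = -83.09° + 80.82° = -2.27°.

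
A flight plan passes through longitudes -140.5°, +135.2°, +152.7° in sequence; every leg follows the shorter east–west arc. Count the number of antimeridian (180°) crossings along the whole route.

Leg 1: -140.5° → +135.2°, shortest Δλ = -84.3° (west) — crosses 180°.
Leg 2: +135.2° → +152.7°, shortest Δλ = 17.5° (east) — does not cross 180°.
Total crossings: 1.

1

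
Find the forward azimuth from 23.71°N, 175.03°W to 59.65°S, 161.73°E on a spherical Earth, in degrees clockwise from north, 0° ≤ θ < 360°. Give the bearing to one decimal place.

191.5°

Δλ = 161.73 − -175.03 = 336.76°; wrapped into (−180°, 180°]: -23.24°.
θ = atan2( sin Δλ · cos φ₂ , cos φ₁ · sin φ₂ − sin φ₁ · cos φ₂ · cos Δλ )
  = atan2(-0.19938, -0.97681) = -168.464° → normalised to [0°, 360°): 191.536°.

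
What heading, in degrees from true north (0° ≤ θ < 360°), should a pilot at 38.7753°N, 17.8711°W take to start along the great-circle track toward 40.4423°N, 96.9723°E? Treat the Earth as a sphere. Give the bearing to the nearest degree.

Δλ = 96.9723 − -17.8711 = 114.8434°.
θ = atan2( sin Δλ · cos φ₂ , cos φ₁ · sin φ₂ − sin φ₁ · cos φ₂ · cos Δλ )
  = atan2(0.69063, 0.70597) = 44.371° → normalised to [0°, 360°): 44.371°.

44°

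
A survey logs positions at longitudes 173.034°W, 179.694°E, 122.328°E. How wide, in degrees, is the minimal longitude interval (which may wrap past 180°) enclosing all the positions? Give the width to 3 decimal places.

Sort the longitudes: -173.034°, +122.328°, +179.694°.
Eastward gaps between consecutive values (wrapping around): 295.362°, 57.366°, 7.272°.
Largest gap = 295.362° ⇒ minimal covering band is its complement: 360° − 295.362° = 64.638°.
Band runs from +122.328° eastward to -173.034°, crossing the antimeridian.

64.638°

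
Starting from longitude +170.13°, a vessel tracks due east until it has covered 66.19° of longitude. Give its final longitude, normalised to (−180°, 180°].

Start at +170.13°; shift +66.19° → +236.32°.
+236.32° lies outside (−180°, 180°]; subtract 360° → -123.68°.

-123.68°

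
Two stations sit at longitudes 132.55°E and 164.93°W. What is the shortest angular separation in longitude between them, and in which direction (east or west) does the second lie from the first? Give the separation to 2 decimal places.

62.52° east

Raw difference: -164.93 − 132.55 = -297.48°.
Normalise into (−180°, 180°]: -297.48° + 360° = 62.52°.
Positive ⇒ the second point lies to the east; separation 62.52°.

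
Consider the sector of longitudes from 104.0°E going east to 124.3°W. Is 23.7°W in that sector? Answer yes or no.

No

Band width going east from +104.0° to -124.3°: ((-124.3 − 104.0) mod 360) = 131.7°.
Offset of -23.7° east of the west edge: ((-23.7 − 104.0) mod 360) = 232.3°.
232.3° > 131.7° ⇒ outside.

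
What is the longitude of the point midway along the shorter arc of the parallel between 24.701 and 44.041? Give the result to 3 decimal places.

Signed shortest Δλ from +24.701° to +44.041° is +19.340°.
Midpoint longitude = +24.701° + (+19.340°)/2 = +24.701° + 9.670° = +34.371°.

+34.371°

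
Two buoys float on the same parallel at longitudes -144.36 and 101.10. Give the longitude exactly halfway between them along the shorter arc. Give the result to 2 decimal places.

+158.37°

Signed shortest Δλ from -144.36° to +101.10° is -114.54°.
Midpoint longitude = -144.36° + (-114.54°)/2 = -144.36° − 57.27° = -201.63°.
Normalise into (−180°, 180°]: +158.37°.
(The naïve average (-144.36 + +101.10)/2 = -21.63° is on the wrong side of the globe.)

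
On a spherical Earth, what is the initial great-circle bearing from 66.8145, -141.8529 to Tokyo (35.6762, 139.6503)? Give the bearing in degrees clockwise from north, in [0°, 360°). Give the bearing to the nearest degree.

Δλ = 139.6503 − -141.8529 = 281.5032°; wrapped into (−180°, 180°]: -78.4968°.
θ = atan2( sin Δλ · cos φ₂ , cos φ₁ · sin φ₂ − sin φ₁ · cos φ₂ · cos Δλ )
  = atan2(-0.79601, 0.08070) = -84.211° → normalised to [0°, 360°): 275.789°.

276°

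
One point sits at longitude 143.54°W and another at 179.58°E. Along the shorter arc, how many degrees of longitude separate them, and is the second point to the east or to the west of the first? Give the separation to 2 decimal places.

Raw difference: 179.58 − -143.54 = 323.12°.
Normalise into (−180°, 180°]: 323.12° − 360° = -36.88°.
Negative ⇒ the second point lies to the west; separation 36.88°.

36.88° west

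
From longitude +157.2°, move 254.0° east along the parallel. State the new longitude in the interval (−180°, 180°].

+51.2°

Start at +157.2°; shift +254.0° → +411.2°.
+411.2° lies outside (−180°, 180°]; subtract 360° → +51.2°.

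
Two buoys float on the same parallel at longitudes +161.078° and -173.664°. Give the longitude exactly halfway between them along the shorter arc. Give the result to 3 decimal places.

+173.707°

Signed shortest Δλ from +161.078° to -173.664° is +25.258°.
Midpoint longitude = +161.078° + (+25.258°)/2 = +161.078° + 12.629° = +173.707°.
(The naïve average (+161.078 + -173.664)/2 = -6.293° is on the wrong side of the globe.)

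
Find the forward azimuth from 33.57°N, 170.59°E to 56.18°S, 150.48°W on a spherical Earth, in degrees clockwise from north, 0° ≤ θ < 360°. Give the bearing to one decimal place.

Δλ = -150.48 − 170.59 = -321.07°; wrapped into (−180°, 180°]: 38.93°.
θ = atan2( sin Δλ · cos φ₂ , cos φ₁ · sin φ₂ − sin φ₁ · cos φ₂ · cos Δλ )
  = atan2(0.34974, -0.93164) = 159.424° → normalised to [0°, 360°): 159.424°.

159.4°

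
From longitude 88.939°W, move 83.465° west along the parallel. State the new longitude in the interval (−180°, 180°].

172.404°W

Start at -88.939°; shift −83.465° → -172.404°.
-172.404° already lies in (−180°, 180°].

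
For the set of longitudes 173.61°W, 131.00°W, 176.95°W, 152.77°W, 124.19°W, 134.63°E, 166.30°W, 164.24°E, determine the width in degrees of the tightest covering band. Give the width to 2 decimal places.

101.18°

Sort the longitudes: -176.95°, -173.61°, -166.30°, -152.77°, -131.00°, -124.19°, +134.63°, +164.24°.
Eastward gaps between consecutive values (wrapping around): 3.34°, 7.31°, 13.53°, 21.77°, 6.81°, 258.82°, 29.61°, 18.81°.
Largest gap = 258.82° ⇒ minimal covering band is its complement: 360° − 258.82° = 101.18°.
Band runs from +134.63° eastward to -124.19°, crossing the antimeridian.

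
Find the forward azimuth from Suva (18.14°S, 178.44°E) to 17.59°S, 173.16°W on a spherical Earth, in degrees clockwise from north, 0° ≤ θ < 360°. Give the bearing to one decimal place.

87.4°

Δλ = -173.16 − 178.44 = -351.60°; wrapped into (−180°, 180°]: 8.40°.
θ = atan2( sin Δλ · cos φ₂ , cos φ₁ · sin φ₂ − sin φ₁ · cos φ₂ · cos Δλ )
  = atan2(0.13925, 0.00642) = 87.362° → normalised to [0°, 360°): 87.362°.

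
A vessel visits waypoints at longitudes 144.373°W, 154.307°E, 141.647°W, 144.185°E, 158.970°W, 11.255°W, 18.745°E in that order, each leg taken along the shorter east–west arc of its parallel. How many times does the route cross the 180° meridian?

Leg 1: -144.373° → +154.307°, shortest Δλ = -61.32° (west) — crosses 180°.
Leg 2: +154.307° → -141.647°, shortest Δλ = 64.046° (east) — crosses 180°.
Leg 3: -141.647° → +144.185°, shortest Δλ = -74.168° (west) — crosses 180°.
Leg 4: +144.185° → -158.970°, shortest Δλ = 56.845° (east) — crosses 180°.
Leg 5: -158.970° → -11.255°, shortest Δλ = 147.715° (east) — does not cross 180°.
Leg 6: -11.255° → +18.745°, shortest Δλ = 30.0° (east) — does not cross 180°.
Total crossings: 4.

4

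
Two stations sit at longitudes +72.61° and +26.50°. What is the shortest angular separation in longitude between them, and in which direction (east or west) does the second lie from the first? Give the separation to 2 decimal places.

46.11° west

Raw difference: 26.50 − 72.61 = -46.11°.
Normalise into (−180°, 180°]: -46.11° stays -46.11°.
Negative ⇒ the second point lies to the west; separation 46.11°.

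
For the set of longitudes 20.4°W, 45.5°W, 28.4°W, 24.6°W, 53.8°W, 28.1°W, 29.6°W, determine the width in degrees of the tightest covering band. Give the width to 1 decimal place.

Sort the longitudes: -53.8°, -45.5°, -29.6°, -28.4°, -28.1°, -24.6°, -20.4°.
Eastward gaps between consecutive values (wrapping around): 8.3°, 15.9°, 1.2°, 0.3°, 3.5°, 4.2°, 326.6°.
Largest gap = 326.6° ⇒ minimal covering band is its complement: 360° − 326.6° = 33.4°.
Band runs from -53.8° eastward to -20.4°.

33.4°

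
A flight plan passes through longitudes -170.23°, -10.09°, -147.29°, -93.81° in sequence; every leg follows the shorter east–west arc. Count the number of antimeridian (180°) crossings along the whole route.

Leg 1: -170.23° → -10.09°, shortest Δλ = 160.14° (east) — does not cross 180°.
Leg 2: -10.09° → -147.29°, shortest Δλ = -137.2° (west) — does not cross 180°.
Leg 3: -147.29° → -93.81°, shortest Δλ = 53.48° (east) — does not cross 180°.
Total crossings: 0.

0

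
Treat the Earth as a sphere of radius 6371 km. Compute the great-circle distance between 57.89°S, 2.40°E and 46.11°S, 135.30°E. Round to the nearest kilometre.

7664 km

Δλ = 135.30 − 2.40 = 132.90°.
Δφ = -46.11 − -57.89 = 11.78°.
a = sin²(Δφ/2) + cos φ₁ · cos φ₂ · sin²(Δλ/2) = 0.320211.
c = 2·atan2(√a, √(1−a)) = 1.20298 rad → d = 6371·c ≈ 7664.18 km.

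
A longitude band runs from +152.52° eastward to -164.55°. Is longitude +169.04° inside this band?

Yes

Band width going east from +152.52° to -164.55°: ((-164.55 − 152.52) mod 360) = 42.93°.
Offset of +169.04° east of the west edge: ((169.04 − 152.52) mod 360) = 16.52°.
16.52° ≤ 42.93° ⇒ inside.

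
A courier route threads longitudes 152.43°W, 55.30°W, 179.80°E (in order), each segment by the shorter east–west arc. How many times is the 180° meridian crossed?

Leg 1: -152.43° → -55.30°, shortest Δλ = 97.13° (east) — does not cross 180°.
Leg 2: -55.30° → +179.80°, shortest Δλ = -124.9° (west) — crosses 180°.
Total crossings: 1.

1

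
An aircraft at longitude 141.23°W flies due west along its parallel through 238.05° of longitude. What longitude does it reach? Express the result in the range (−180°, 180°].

19.28°W

Start at -141.23°; shift −238.05° → -379.28°.
-379.28° lies outside (−180°, 180°]; add 360° → -19.28°.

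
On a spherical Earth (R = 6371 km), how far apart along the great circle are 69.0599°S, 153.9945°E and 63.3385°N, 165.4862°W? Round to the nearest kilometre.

15062 km

Δλ = -165.4862 − 153.9945 = -319.4807°; wrapped into (−180°, 180°]: 40.5193°.
Δφ = 63.3385 − -69.0599 = 132.3984°.
a = sin²(Δφ/2) + cos φ₁ · cos φ₂ · sin²(Δλ/2) = 0.856370.
c = 2·atan2(√a, √(1−a)) = 2.36419 rad → d = 6371·c ≈ 15062.28 km.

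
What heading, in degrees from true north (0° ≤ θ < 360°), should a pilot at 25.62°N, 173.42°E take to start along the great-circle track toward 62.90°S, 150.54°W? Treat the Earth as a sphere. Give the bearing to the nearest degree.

Δλ = -150.54 − 173.42 = -323.96°; wrapped into (−180°, 180°]: 36.04°.
θ = atan2( sin Δλ · cos φ₂ , cos φ₁ · sin φ₂ − sin φ₁ · cos φ₂ · cos Δλ )
  = atan2(0.26802, -0.96197) = 164.431° → normalised to [0°, 360°): 164.431°.

164°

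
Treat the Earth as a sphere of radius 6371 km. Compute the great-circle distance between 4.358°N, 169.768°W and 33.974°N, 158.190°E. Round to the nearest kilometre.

4668 km

Δλ = 158.190 − -169.768 = 327.958°; wrapped into (−180°, 180°]: -32.042°.
Δφ = 33.974 − 4.358 = 29.616°.
a = sin²(Δφ/2) + cos φ₁ · cos φ₂ · sin²(Δλ/2) = 0.128306.
c = 2·atan2(√a, √(1−a)) = 0.73268 rad → d = 6371·c ≈ 4667.88 km.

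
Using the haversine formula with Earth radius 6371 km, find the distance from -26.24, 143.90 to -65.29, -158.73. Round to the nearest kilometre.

Δλ = -158.73 − 143.90 = -302.63°; wrapped into (−180°, 180°]: 57.37°.
Δφ = -65.29 − -26.24 = -39.05°.
a = sin²(Δφ/2) + cos φ₁ · cos φ₂ · sin²(Δλ/2) = 0.198088.
c = 2·atan2(√a, √(1−a)) = 0.92251 rad → d = 6371·c ≈ 5877.28 km.

5877 km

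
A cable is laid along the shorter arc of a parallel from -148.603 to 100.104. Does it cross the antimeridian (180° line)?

Yes

Naïve |100.104 − -148.603| = 248.707° > 180°, so the shorter arc goes the other way round — across 180°.
Signed shortest Δλ = ((100.104 − -148.603 + 180) mod 360) − 180 = -111.293°.
Going west by 111.293° from -148.603° passes through 180° before reaching +100.104°.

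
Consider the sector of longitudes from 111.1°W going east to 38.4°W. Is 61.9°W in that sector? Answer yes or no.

Band width going east from -111.1° to -38.4°: ((-38.4 − -111.1) mod 360) = 72.7°.
Offset of -61.9° east of the west edge: ((-61.9 − -111.1) mod 360) = 49.2°.
49.2° ≤ 72.7° ⇒ inside.

Yes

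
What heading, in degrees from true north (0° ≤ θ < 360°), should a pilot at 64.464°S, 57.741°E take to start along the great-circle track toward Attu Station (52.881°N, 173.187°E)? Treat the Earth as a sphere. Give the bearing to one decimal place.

Δλ = 173.187 − 57.741 = 115.446°.
θ = atan2( sin Δλ · cos φ₂ , cos φ₁ · sin φ₂ − sin φ₁ · cos φ₂ · cos Δλ )
  = atan2(0.54493, 0.10978) = 78.610° → normalised to [0°, 360°): 78.610°.

78.6°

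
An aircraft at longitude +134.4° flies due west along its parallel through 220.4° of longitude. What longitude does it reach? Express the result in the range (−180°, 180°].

Start at +134.4°; shift −220.4° → -86.0°.
-86.0° already lies in (−180°, 180°].

-86.0°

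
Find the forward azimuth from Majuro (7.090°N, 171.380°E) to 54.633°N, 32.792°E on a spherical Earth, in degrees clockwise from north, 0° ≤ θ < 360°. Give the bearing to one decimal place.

336.1°

Δλ = 32.792 − 171.380 = -138.588°.
θ = atan2( sin Δλ · cos φ₂ , cos φ₁ · sin φ₂ − sin φ₁ · cos φ₂ · cos Δλ )
  = atan2(-0.38287, 0.86281) = -23.929° → normalised to [0°, 360°): 336.071°.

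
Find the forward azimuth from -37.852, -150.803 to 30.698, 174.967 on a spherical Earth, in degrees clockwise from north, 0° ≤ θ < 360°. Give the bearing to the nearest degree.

Δλ = 174.967 − -150.803 = 325.770°; wrapped into (−180°, 180°]: -34.230°.
θ = atan2( sin Δλ · cos φ₂ , cos φ₁ · sin φ₂ − sin φ₁ · cos φ₂ · cos Δλ )
  = atan2(-0.48369, 0.83934) = -29.954° → normalised to [0°, 360°): 330.046°.

330°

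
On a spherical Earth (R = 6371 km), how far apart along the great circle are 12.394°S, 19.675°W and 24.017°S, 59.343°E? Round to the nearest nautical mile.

4508 nmi

Δλ = 59.343 − -19.675 = 79.018°.
Δφ = -24.017 − -12.394 = -11.623°.
a = sin²(Δφ/2) + cos φ₁ · cos φ₂ · sin²(Δλ/2) = 0.371345.
c = 2·atan2(√a, √(1−a)) = 1.31056 rad → d = 6371·c ≈ 8349.57 km ≈ 4508.41 nmi.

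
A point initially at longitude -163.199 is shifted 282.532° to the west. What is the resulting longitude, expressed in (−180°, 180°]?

Start at -163.199°; shift −282.532° → -445.731°.
-445.731° lies outside (−180°, 180°]; add 360° → -85.731°.

-85.731°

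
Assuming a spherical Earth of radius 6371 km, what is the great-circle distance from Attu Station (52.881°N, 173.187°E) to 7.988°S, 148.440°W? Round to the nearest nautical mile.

4145 nmi

Δλ = -148.440 − 173.187 = -321.627°; wrapped into (−180°, 180°]: 38.373°.
Δφ = -7.988 − 52.881 = -60.869°.
a = sin²(Δφ/2) + cos φ₁ · cos φ₂ · sin²(Δλ/2) = 0.321143.
c = 2·atan2(√a, √(1−a)) = 1.20498 rad → d = 6371·c ≈ 7676.91 km ≈ 4145.20 nmi.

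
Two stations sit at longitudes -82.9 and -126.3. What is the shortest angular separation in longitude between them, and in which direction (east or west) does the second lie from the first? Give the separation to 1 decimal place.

Raw difference: -126.3 − -82.9 = -43.4°.
Normalise into (−180°, 180°]: -43.4° stays -43.4°.
Negative ⇒ the second point lies to the west; separation 43.4°.

43.4° west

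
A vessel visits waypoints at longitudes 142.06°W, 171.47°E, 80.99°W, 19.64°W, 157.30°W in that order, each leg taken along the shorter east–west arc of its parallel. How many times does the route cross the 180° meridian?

2

Leg 1: -142.06° → +171.47°, shortest Δλ = -46.47° (west) — crosses 180°.
Leg 2: +171.47° → -80.99°, shortest Δλ = 107.54° (east) — crosses 180°.
Leg 3: -80.99° → -19.64°, shortest Δλ = 61.35° (east) — does not cross 180°.
Leg 4: -19.64° → -157.30°, shortest Δλ = -137.66° (west) — does not cross 180°.
Total crossings: 2.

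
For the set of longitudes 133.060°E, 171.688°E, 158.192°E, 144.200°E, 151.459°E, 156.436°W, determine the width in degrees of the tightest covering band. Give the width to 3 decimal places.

70.504°

Sort the longitudes: -156.436°, +133.060°, +144.200°, +151.459°, +158.192°, +171.688°.
Eastward gaps between consecutive values (wrapping around): 289.496°, 11.140°, 7.259°, 6.733°, 13.496°, 31.876°.
Largest gap = 289.496° ⇒ minimal covering band is its complement: 360° − 289.496° = 70.504°.
Band runs from +133.060° eastward to -156.436°, crossing the antimeridian.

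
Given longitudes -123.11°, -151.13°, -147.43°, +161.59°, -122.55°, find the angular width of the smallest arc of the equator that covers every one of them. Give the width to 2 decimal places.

75.86°

Sort the longitudes: -151.13°, -147.43°, -123.11°, -122.55°, +161.59°.
Eastward gaps between consecutive values (wrapping around): 3.70°, 24.32°, 0.56°, 284.14°, 47.28°.
Largest gap = 284.14° ⇒ minimal covering band is its complement: 360° − 284.14° = 75.86°.
Band runs from +161.59° eastward to -122.55°, crossing the antimeridian.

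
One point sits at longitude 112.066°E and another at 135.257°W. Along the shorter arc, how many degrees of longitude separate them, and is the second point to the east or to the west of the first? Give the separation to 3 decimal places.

Raw difference: -135.257 − 112.066 = -247.323°.
Normalise into (−180°, 180°]: -247.323° + 360° = 112.677°.
Positive ⇒ the second point lies to the east; separation 112.677°.

112.677° east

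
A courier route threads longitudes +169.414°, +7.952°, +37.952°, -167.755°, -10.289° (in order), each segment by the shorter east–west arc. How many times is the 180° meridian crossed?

Leg 1: +169.414° → +7.952°, shortest Δλ = -161.462° (west) — does not cross 180°.
Leg 2: +7.952° → +37.952°, shortest Δλ = 30.0° (east) — does not cross 180°.
Leg 3: +37.952° → -167.755°, shortest Δλ = 154.293° (east) — crosses 180°.
Leg 4: -167.755° → -10.289°, shortest Δλ = 157.466° (east) — does not cross 180°.
Total crossings: 1.

1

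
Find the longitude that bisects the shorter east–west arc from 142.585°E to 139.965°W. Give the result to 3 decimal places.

Signed shortest Δλ from +142.585° to -139.965° is +77.450°.
Midpoint longitude = +142.585° + (+77.450°)/2 = +142.585° + 38.725° = +181.310°.
Normalise into (−180°, 180°]: -178.690°.
(The naïve average (+142.585 + -139.965)/2 = 1.31° is on the wrong side of the globe.)

178.690°W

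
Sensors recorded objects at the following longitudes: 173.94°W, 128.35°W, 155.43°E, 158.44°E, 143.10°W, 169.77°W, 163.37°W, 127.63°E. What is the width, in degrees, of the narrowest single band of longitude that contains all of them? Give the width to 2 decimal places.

104.02°

Sort the longitudes: -173.94°, -169.77°, -163.37°, -143.10°, -128.35°, +127.63°, +155.43°, +158.44°.
Eastward gaps between consecutive values (wrapping around): 4.17°, 6.40°, 20.27°, 14.75°, 255.98°, 27.80°, 3.01°, 27.62°.
Largest gap = 255.98° ⇒ minimal covering band is its complement: 360° − 255.98° = 104.02°.
Band runs from +127.63° eastward to -128.35°, crossing the antimeridian.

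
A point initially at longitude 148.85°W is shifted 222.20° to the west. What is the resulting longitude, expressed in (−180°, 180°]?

11.05°W

Start at -148.85°; shift −222.20° → -371.05°.
-371.05° lies outside (−180°, 180°]; add 360° → -11.05°.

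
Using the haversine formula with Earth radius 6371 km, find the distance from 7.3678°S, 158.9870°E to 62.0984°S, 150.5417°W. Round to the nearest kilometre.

Δλ = -150.5417 − 158.9870 = -309.5287°; wrapped into (−180°, 180°]: 50.4713°.
Δφ = -62.0984 − -7.3678 = -54.7306°.
a = sin²(Δφ/2) + cos φ₁ · cos φ₂ · sin²(Δλ/2) = 0.295646.
c = 2·atan2(√a, √(1−a)) = 1.14976 rad → d = 6371·c ≈ 7325.11 km.

7325 km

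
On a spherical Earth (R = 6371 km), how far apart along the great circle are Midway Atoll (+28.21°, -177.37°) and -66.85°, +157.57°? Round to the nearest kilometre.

10779 km

Δλ = 157.57 − -177.37 = 334.94°; wrapped into (−180°, 180°]: -25.06°.
Δφ = -66.85 − 28.21 = -95.06°.
a = sin²(Δφ/2) + cos φ₁ · cos φ₂ · sin²(Δλ/2) = 0.560406.
c = 2·atan2(√a, √(1−a)) = 1.69190 rad → d = 6371·c ≈ 10779.12 km.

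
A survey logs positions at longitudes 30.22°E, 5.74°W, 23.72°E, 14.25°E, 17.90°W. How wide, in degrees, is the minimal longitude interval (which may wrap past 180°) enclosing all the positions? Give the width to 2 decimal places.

Sort the longitudes: -17.90°, -5.74°, +14.25°, +23.72°, +30.22°.
Eastward gaps between consecutive values (wrapping around): 12.16°, 19.99°, 9.47°, 6.50°, 311.88°.
Largest gap = 311.88° ⇒ minimal covering band is its complement: 360° − 311.88° = 48.12°.
Band runs from -17.90° eastward to +30.22°.

48.12°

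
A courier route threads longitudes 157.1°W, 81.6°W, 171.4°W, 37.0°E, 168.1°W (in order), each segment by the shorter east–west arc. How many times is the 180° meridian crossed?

Leg 1: -157.1° → -81.6°, shortest Δλ = 75.5° (east) — does not cross 180°.
Leg 2: -81.6° → -171.4°, shortest Δλ = -89.8° (west) — does not cross 180°.
Leg 3: -171.4° → +37.0°, shortest Δλ = -151.6° (west) — crosses 180°.
Leg 4: +37.0° → -168.1°, shortest Δλ = 154.9° (east) — crosses 180°.
Total crossings: 2.

2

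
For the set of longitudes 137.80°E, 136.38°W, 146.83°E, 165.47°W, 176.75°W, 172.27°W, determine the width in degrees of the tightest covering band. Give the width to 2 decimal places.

Sort the longitudes: -176.75°, -172.27°, -165.47°, -136.38°, +137.80°, +146.83°.
Eastward gaps between consecutive values (wrapping around): 4.48°, 6.80°, 29.09°, 274.18°, 9.03°, 36.42°.
Largest gap = 274.18° ⇒ minimal covering band is its complement: 360° − 274.18° = 85.82°.
Band runs from +137.80° eastward to -136.38°, crossing the antimeridian.

85.82°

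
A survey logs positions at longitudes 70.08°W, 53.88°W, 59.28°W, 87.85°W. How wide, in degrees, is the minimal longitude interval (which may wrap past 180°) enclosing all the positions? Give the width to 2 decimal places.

Sort the longitudes: -87.85°, -70.08°, -59.28°, -53.88°.
Eastward gaps between consecutive values (wrapping around): 17.77°, 10.80°, 5.40°, 326.03°.
Largest gap = 326.03° ⇒ minimal covering band is its complement: 360° − 326.03° = 33.97°.
Band runs from -87.85° eastward to -53.88°.

33.97°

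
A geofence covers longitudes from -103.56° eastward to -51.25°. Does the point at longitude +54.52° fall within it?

Band width going east from -103.56° to -51.25°: ((-51.25 − -103.56) mod 360) = 52.31°.
Offset of +54.52° east of the west edge: ((54.52 − -103.56) mod 360) = 158.08°.
158.08° > 52.31° ⇒ outside.

No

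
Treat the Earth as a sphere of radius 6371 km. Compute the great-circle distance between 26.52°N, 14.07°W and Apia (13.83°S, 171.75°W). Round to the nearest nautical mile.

9341 nmi

Δλ = -171.75 − -14.07 = -157.68°.
Δφ = -13.83 − 26.52 = -40.35°.
a = sin²(Δφ/2) + cos φ₁ · cos φ₂ · sin²(Δλ/2) = 0.955239.
c = 2·atan2(√a, √(1−a)) = 2.71523 rad → d = 6371·c ≈ 17298.75 km ≈ 9340.58 nmi.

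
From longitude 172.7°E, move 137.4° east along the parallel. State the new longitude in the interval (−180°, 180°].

Start at +172.7°; shift +137.4° → +310.1°.
+310.1° lies outside (−180°, 180°]; subtract 360° → -49.9°.

49.9°W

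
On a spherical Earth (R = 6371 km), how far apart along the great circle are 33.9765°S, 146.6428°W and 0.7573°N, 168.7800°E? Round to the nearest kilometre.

6040 km

Δλ = 168.7800 − -146.6428 = 315.4228°; wrapped into (−180°, 180°]: -44.5772°.
Δφ = 0.7573 − -33.9765 = 34.7338°.
a = sin²(Δφ/2) + cos φ₁ · cos φ₂ · sin²(Δλ/2) = 0.208373.
c = 2·atan2(√a, √(1−a)) = 0.94807 rad → d = 6371·c ≈ 6040.14 km.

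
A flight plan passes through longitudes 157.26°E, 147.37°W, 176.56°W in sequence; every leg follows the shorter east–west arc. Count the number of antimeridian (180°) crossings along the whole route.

Leg 1: +157.26° → -147.37°, shortest Δλ = 55.37° (east) — crosses 180°.
Leg 2: -147.37° → -176.56°, shortest Δλ = -29.19° (west) — does not cross 180°.
Total crossings: 1.

1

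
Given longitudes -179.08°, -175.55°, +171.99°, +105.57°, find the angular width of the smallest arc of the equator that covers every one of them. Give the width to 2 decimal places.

78.88°

Sort the longitudes: -179.08°, -175.55°, +105.57°, +171.99°.
Eastward gaps between consecutive values (wrapping around): 3.53°, 281.12°, 66.42°, 8.93°.
Largest gap = 281.12° ⇒ minimal covering band is its complement: 360° − 281.12° = 78.88°.
Band runs from +105.57° eastward to -175.55°, crossing the antimeridian.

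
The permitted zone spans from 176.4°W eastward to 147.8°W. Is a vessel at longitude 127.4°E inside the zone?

No

Band width going east from -176.4° to -147.8°: ((-147.8 − -176.4) mod 360) = 28.6°.
Offset of +127.4° east of the west edge: ((127.4 − -176.4) mod 360) = 303.8°.
303.8° > 28.6° ⇒ outside.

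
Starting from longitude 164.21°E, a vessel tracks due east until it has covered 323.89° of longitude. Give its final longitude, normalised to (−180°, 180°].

128.10°E

Start at +164.21°; shift +323.89° → +488.10°.
+488.10° lies outside (−180°, 180°]; subtract 360° → +128.10°.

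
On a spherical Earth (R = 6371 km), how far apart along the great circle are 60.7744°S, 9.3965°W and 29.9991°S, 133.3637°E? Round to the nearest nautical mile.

5060 nmi

Δλ = 133.3637 − -9.3965 = 142.7602°.
Δφ = -29.9991 − -60.7744 = 30.7753°.
a = sin²(Δφ/2) + cos φ₁ · cos φ₂ · sin²(Δλ/2) = 0.450144.
c = 2·atan2(√a, √(1−a)) = 1.47092 rad → d = 6371·c ≈ 9371.22 km ≈ 5060.05 nmi.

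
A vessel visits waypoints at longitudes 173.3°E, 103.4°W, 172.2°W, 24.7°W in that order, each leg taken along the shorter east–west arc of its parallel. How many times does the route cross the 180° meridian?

1

Leg 1: +173.3° → -103.4°, shortest Δλ = 83.3° (east) — crosses 180°.
Leg 2: -103.4° → -172.2°, shortest Δλ = -68.8° (west) — does not cross 180°.
Leg 3: -172.2° → -24.7°, shortest Δλ = 147.5° (east) — does not cross 180°.
Total crossings: 1.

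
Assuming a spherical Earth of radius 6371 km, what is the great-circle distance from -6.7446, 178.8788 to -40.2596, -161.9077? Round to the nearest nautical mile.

2262 nmi

Δλ = -161.9077 − 178.8788 = -340.7865°; wrapped into (−180°, 180°]: 19.2135°.
Δφ = -40.2596 − -6.7446 = -33.5150°.
a = sin²(Δφ/2) + cos φ₁ · cos φ₂ · sin²(Δλ/2) = 0.104236.
c = 2·atan2(√a, √(1−a)) = 0.65749 rad → d = 6371·c ≈ 4188.87 km ≈ 2261.81 nmi.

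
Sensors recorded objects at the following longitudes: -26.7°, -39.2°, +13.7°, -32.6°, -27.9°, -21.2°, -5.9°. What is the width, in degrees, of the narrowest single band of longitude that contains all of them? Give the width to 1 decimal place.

Sort the longitudes: -39.2°, -32.6°, -27.9°, -26.7°, -21.2°, -5.9°, +13.7°.
Eastward gaps between consecutive values (wrapping around): 6.6°, 4.7°, 1.2°, 5.5°, 15.3°, 19.6°, 307.1°.
Largest gap = 307.1° ⇒ minimal covering band is its complement: 360° − 307.1° = 52.9°.
Band runs from -39.2° eastward to +13.7°.

52.9°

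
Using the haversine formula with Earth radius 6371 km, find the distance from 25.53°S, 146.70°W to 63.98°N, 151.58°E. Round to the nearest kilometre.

Δλ = 151.58 − -146.70 = 298.28°; wrapped into (−180°, 180°]: -61.72°.
Δφ = 63.98 − -25.53 = 89.51°.
a = sin²(Δφ/2) + cos φ₁ · cos φ₂ · sin²(Δλ/2) = 0.599876.
c = 2·atan2(√a, √(1−a)) = 1.77190 rad → d = 6371·c ≈ 11288.79 km.

11289 km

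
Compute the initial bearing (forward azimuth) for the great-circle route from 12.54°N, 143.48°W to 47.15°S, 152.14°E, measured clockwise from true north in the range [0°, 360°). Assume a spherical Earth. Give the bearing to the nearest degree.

Δλ = 152.14 − -143.48 = 295.62°; wrapped into (−180°, 180°]: -64.38°.
θ = atan2( sin Δλ · cos φ₂ , cos φ₁ · sin φ₂ − sin φ₁ · cos φ₂ · cos Δλ )
  = atan2(-0.61322, -0.77950) = -141.808° → normalised to [0°, 360°): 218.192°.

218°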